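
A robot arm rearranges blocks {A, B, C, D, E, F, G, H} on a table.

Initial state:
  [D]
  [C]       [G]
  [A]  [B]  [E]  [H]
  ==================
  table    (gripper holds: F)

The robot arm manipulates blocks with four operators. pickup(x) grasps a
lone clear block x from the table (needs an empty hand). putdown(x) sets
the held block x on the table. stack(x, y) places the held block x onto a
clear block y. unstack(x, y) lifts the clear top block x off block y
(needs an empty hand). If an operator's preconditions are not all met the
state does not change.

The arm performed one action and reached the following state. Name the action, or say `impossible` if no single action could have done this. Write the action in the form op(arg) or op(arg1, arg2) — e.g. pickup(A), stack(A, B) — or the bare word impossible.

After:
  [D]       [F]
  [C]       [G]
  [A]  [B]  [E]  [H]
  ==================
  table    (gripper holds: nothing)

stack(F, G)

target: towers=[A/C/D; B; E/G/F; H] holding=-
        putdown(F) → towers=[A/C/D; B; E/G; F; H] holding=-
       stack(F, G) → towers=[A/C/D; B; E/G/F; H] holding=-  ← match
       stack(F, H) → towers=[A/C/D; B; E/G; H/F] holding=-
       stack(F, B) → towers=[A/C/D; B/F; E/G; H] holding=-
       stack(F, D) → towers=[A/C/D/F; B; E/G; H] holding=-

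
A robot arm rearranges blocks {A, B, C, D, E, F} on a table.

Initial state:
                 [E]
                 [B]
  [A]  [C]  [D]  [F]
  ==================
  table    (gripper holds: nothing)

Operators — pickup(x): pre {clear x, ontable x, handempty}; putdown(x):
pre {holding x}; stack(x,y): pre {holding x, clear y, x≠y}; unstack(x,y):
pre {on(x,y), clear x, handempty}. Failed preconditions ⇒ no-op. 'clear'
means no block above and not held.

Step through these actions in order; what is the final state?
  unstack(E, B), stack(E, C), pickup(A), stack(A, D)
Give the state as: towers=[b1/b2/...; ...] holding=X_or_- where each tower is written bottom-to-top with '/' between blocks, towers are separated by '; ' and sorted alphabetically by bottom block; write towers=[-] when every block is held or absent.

step 1 (unstack(E, B)): towers=[A; C; D; F/B] holding=E
step 2 (stack(E, C)): towers=[A; C/E; D; F/B] holding=-
step 3 (pickup(A)): towers=[C/E; D; F/B] holding=A
step 4 (stack(A, D)): towers=[C/E; D/A; F/B] holding=-

towers=[C/E; D/A; F/B] holding=-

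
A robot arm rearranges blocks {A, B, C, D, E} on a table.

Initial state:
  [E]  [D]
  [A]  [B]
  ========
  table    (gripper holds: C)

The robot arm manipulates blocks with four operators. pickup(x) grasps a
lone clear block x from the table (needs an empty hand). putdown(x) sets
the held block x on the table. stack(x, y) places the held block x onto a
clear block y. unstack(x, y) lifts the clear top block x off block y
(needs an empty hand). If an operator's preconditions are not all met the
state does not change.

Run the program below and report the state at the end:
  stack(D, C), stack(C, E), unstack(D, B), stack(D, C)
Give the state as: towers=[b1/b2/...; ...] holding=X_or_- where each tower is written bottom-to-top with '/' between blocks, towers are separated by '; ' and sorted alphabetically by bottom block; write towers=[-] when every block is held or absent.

towers=[A/E/C/D; B] holding=-

step 1 (stack(D, C)) [no-op]: towers=[A/E; B/D] holding=C
step 2 (stack(C, E)): towers=[A/E/C; B/D] holding=-
step 3 (unstack(D, B)): towers=[A/E/C; B] holding=D
step 4 (stack(D, C)): towers=[A/E/C/D; B] holding=-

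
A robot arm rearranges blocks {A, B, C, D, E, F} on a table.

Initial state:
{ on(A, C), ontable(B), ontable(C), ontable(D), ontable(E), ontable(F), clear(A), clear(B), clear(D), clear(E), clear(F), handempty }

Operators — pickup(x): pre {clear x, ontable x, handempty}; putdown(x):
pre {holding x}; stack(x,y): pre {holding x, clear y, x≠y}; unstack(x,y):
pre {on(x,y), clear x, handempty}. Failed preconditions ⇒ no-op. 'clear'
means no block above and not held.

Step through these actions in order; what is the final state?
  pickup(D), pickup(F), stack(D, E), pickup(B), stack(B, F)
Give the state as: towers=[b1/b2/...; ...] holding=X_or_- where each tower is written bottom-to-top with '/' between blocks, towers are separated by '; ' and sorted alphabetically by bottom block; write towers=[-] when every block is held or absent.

step 1 (pickup(D)): towers=[B; C/A; E; F] holding=D
step 2 (pickup(F)) [no-op]: towers=[B; C/A; E; F] holding=D
step 3 (stack(D, E)): towers=[B; C/A; E/D; F] holding=-
step 4 (pickup(B)): towers=[C/A; E/D; F] holding=B
step 5 (stack(B, F)): towers=[C/A; E/D; F/B] holding=-

towers=[C/A; E/D; F/B] holding=-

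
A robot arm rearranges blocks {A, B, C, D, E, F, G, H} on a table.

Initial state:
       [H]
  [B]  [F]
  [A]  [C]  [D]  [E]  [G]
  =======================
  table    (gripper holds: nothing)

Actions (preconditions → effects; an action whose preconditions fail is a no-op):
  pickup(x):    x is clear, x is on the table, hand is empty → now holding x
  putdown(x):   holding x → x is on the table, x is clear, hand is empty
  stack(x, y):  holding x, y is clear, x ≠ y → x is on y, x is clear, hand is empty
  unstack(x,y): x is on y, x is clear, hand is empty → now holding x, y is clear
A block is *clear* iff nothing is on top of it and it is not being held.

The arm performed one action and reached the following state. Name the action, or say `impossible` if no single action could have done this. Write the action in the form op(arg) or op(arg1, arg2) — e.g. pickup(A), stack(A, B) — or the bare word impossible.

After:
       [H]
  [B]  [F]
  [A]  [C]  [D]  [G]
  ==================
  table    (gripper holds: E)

pickup(E)

target: towers=[A/B; C/F/H; D; G] holding=E
         pickup(G) → towers=[A/B; C/F/H; D; E] holding=G
         pickup(E) → towers=[A/B; C/F/H; D; G] holding=E  ← match
     unstack(H, F) → towers=[A/B; C/F; D; E; G] holding=H
     unstack(B, A) → towers=[A; C/F/H; D; E; G] holding=B
         pickup(D) → towers=[A/B; C/F/H; E; G] holding=D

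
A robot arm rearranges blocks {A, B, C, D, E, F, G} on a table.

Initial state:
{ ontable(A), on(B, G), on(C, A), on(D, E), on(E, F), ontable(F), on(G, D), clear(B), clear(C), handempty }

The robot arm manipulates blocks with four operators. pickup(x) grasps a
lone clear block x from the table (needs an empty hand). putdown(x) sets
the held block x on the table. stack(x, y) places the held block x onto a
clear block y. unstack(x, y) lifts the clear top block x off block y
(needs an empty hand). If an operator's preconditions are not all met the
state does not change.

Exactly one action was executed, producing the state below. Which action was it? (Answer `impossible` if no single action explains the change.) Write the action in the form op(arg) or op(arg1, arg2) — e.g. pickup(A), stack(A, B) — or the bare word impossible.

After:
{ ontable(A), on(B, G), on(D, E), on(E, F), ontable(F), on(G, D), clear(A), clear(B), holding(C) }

unstack(C, A)

target: towers=[A; F/E/D/G/B] holding=C
     unstack(B, G) → towers=[A/C; F/E/D/G] holding=B
     unstack(C, A) → towers=[A; F/E/D/G/B] holding=C  ← match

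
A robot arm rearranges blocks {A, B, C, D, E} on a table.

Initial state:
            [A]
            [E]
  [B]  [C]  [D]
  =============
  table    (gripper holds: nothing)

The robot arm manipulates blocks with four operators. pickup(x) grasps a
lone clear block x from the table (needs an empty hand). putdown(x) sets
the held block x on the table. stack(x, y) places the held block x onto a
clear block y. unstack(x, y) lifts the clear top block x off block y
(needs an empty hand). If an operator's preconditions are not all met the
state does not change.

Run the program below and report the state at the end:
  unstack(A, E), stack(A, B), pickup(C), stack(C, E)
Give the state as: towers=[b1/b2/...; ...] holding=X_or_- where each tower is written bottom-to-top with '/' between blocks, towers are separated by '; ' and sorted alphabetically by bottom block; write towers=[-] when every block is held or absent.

towers=[B/A; D/E/C] holding=-

step 1 (unstack(A, E)): towers=[B; C; D/E] holding=A
step 2 (stack(A, B)): towers=[B/A; C; D/E] holding=-
step 3 (pickup(C)): towers=[B/A; D/E] holding=C
step 4 (stack(C, E)): towers=[B/A; D/E/C] holding=-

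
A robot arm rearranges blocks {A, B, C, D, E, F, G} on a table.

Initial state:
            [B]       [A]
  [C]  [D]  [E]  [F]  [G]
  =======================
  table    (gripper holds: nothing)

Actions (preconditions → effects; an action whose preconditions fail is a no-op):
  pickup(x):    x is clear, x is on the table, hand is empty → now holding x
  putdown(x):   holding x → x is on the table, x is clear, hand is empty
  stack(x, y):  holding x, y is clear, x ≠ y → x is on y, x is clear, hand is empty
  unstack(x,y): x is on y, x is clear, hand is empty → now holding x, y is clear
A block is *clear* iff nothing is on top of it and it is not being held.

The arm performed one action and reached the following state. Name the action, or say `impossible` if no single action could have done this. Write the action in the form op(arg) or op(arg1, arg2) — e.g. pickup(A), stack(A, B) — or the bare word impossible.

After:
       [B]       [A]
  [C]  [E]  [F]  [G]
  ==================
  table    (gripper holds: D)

pickup(D)

target: towers=[C; E/B; F; G/A] holding=D
     unstack(B, E) → towers=[C; D; E; F; G/A] holding=B
         pickup(F) → towers=[C; D; E/B; G/A] holding=F
         pickup(D) → towers=[C; E/B; F; G/A] holding=D  ← match
     unstack(A, G) → towers=[C; D; E/B; F; G] holding=A
         pickup(C) → towers=[D; E/B; F; G/A] holding=C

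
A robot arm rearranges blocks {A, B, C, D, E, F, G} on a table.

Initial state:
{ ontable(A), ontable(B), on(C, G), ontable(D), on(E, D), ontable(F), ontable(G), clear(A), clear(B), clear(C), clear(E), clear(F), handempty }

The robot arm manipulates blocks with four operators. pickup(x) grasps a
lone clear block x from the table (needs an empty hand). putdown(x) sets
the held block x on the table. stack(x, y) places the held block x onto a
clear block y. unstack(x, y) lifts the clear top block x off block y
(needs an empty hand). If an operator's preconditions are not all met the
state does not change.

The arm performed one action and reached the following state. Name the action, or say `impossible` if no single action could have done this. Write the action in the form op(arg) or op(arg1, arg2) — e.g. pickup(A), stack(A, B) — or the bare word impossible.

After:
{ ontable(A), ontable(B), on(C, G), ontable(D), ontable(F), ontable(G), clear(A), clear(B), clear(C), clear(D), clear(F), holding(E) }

target: towers=[A; B; D; F; G/C] holding=E
         pickup(B) → towers=[A; D/E; F; G/C] holding=B
         pickup(F) → towers=[A; B; D/E; G/C] holding=F
         pickup(A) → towers=[B; D/E; F; G/C] holding=A
     unstack(E, D) → towers=[A; B; D; F; G/C] holding=E  ← match
     unstack(C, G) → towers=[A; B; D/E; F; G] holding=C

unstack(E, D)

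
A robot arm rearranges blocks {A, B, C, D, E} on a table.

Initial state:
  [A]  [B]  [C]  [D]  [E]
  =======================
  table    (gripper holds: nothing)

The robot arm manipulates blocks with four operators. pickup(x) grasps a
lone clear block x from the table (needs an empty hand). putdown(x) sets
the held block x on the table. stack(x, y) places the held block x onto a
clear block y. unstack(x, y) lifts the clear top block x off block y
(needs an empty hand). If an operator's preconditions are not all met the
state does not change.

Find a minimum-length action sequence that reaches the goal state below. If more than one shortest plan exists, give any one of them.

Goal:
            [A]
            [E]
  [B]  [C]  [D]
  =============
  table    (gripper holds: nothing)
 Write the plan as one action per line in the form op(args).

pickup(E)
stack(E, D)
pickup(A)
stack(A, E)

step 1 (pickup(E)): towers=[A; B; C; D] holding=E
step 2 (stack(E, D)): towers=[A; B; C; D/E] holding=-
step 3 (pickup(A)): towers=[B; C; D/E] holding=A
step 4 (stack(A, E)): towers=[B; C; D/E/A] holding=-
goal check: towers=[B; C; D/E/A] holding=- — reached (length 4, optimal by BFS)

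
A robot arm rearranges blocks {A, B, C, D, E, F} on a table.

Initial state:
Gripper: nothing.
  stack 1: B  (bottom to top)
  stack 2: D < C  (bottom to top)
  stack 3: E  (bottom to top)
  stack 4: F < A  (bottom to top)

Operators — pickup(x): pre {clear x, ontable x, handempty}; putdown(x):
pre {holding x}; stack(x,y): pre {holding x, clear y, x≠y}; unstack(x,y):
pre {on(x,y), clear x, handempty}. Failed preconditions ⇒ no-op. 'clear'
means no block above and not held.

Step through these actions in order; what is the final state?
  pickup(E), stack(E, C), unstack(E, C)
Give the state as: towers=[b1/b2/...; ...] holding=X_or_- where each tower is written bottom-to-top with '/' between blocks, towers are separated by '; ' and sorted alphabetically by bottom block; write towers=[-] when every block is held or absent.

step 1 (pickup(E)): towers=[B; D/C; F/A] holding=E
step 2 (stack(E, C)): towers=[B; D/C/E; F/A] holding=-
step 3 (unstack(E, C)): towers=[B; D/C; F/A] holding=E

towers=[B; D/C; F/A] holding=E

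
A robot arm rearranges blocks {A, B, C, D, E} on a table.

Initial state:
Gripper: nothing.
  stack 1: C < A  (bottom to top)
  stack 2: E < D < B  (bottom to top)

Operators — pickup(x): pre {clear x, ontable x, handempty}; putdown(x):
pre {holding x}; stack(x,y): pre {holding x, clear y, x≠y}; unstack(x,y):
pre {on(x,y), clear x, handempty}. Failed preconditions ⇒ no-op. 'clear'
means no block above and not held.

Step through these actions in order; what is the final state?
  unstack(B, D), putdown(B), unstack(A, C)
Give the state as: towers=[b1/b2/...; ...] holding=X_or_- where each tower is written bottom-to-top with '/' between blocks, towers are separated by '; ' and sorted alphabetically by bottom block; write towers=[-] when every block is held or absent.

step 1 (unstack(B, D)): towers=[C/A; E/D] holding=B
step 2 (putdown(B)): towers=[B; C/A; E/D] holding=-
step 3 (unstack(A, C)): towers=[B; C; E/D] holding=A

towers=[B; C; E/D] holding=A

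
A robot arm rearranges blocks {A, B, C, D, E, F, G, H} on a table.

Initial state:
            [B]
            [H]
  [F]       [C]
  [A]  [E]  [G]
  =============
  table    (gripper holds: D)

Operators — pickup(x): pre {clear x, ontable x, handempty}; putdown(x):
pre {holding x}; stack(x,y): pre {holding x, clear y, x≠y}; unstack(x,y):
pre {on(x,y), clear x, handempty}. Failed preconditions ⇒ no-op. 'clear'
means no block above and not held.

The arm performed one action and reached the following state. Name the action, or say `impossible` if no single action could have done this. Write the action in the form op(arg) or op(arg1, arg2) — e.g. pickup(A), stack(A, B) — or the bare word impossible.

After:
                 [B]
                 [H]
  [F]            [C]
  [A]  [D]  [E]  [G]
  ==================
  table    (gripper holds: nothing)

target: towers=[A/F; D; E; G/C/H/B] holding=-
        putdown(D) → towers=[A/F; D; E; G/C/H/B] holding=-  ← match
       stack(D, E) → towers=[A/F; E/D; G/C/H/B] holding=-
       stack(D, B) → towers=[A/F; E; G/C/H/B/D] holding=-
       stack(D, F) → towers=[A/F/D; E; G/C/H/B] holding=-

putdown(D)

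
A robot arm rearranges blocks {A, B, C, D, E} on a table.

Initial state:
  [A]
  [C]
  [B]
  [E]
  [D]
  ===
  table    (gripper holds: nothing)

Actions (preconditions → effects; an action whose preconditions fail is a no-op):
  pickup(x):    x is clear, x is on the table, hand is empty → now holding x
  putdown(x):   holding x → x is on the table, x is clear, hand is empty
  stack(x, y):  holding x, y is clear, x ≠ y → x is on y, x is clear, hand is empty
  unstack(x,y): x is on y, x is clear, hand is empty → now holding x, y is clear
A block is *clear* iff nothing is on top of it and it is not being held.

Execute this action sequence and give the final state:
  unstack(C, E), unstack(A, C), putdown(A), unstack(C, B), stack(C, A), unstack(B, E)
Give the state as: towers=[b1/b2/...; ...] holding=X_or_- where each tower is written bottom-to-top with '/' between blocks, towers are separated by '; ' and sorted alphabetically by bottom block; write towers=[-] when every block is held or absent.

step 1 (unstack(C, E)) [no-op]: towers=[D/E/B/C/A] holding=-
step 2 (unstack(A, C)): towers=[D/E/B/C] holding=A
step 3 (putdown(A)): towers=[A; D/E/B/C] holding=-
step 4 (unstack(C, B)): towers=[A; D/E/B] holding=C
step 5 (stack(C, A)): towers=[A/C; D/E/B] holding=-
step 6 (unstack(B, E)): towers=[A/C; D/E] holding=B

towers=[A/C; D/E] holding=B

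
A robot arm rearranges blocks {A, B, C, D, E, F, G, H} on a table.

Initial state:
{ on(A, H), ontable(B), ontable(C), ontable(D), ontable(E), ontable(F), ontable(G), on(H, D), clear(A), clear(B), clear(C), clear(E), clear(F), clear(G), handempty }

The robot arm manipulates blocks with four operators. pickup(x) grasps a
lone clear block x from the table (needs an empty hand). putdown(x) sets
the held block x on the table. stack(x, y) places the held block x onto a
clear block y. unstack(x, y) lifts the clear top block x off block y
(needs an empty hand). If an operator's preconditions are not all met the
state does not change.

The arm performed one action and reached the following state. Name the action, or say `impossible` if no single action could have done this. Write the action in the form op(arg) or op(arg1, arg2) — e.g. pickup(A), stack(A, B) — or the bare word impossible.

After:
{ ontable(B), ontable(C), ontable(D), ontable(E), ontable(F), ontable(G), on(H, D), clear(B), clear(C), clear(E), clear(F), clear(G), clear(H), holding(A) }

unstack(A, H)

target: towers=[B; C; D/H; E; F; G] holding=A
         pickup(G) → towers=[B; C; D/H/A; E; F] holding=G
     unstack(A, H) → towers=[B; C; D/H; E; F; G] holding=A  ← match
         pickup(E) → towers=[B; C; D/H/A; F; G] holding=E
         pickup(B) → towers=[C; D/H/A; E; F; G] holding=B
         pickup(F) → towers=[B; C; D/H/A; E; G] holding=F
         pickup(C) → towers=[B; D/H/A; E; F; G] holding=C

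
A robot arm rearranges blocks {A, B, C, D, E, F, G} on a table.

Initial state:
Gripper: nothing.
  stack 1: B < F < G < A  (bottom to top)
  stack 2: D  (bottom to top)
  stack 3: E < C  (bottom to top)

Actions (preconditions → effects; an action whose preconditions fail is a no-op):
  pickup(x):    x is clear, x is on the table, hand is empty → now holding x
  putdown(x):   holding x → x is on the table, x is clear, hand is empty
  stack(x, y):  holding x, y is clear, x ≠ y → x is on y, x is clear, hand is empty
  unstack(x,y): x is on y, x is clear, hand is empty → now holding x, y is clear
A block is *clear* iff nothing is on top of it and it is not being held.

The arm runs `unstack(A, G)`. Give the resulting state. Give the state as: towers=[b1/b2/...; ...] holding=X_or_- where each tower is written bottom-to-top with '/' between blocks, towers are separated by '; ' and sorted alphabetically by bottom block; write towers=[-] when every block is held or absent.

towers=[B/F/G; D; E/C] holding=A

before: towers=[B/F/G/A; D; E/C] holding=-
pre[unstack(A, G)]: on(A,G) ✓, clear(A) ✓, handempty ✓
all met → apply unstack(A, G)
after:  towers=[B/F/G; D; E/C] holding=A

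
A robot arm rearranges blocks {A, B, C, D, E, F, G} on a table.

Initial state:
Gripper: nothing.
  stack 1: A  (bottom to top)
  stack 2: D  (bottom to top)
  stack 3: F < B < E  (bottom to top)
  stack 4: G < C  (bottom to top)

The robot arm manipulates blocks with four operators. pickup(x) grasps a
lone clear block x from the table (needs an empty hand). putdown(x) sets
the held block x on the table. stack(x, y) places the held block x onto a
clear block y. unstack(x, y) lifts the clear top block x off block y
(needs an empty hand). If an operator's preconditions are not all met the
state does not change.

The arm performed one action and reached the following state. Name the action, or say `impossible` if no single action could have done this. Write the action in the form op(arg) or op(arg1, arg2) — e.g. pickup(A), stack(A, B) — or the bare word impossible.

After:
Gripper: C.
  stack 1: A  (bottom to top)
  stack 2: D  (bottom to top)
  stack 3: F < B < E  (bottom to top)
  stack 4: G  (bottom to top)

target: towers=[A; D; F/B/E; G] holding=C
         pickup(D) → towers=[A; F/B/E; G/C] holding=D
         pickup(A) → towers=[D; F/B/E; G/C] holding=A
     unstack(E, B) → towers=[A; D; F/B; G/C] holding=E
     unstack(C, G) → towers=[A; D; F/B/E; G] holding=C  ← match

unstack(C, G)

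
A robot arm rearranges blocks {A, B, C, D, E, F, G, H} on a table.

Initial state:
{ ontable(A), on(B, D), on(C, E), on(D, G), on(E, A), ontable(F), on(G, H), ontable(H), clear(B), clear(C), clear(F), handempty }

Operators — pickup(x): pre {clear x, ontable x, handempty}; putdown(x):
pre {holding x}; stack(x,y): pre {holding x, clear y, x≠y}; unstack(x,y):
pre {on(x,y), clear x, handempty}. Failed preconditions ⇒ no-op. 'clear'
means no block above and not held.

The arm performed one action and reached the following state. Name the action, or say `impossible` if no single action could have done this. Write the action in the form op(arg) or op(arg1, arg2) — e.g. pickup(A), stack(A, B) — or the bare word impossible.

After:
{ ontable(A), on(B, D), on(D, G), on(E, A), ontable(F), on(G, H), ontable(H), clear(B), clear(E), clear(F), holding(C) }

unstack(C, E)

target: towers=[A/E; F; H/G/D/B] holding=C
     unstack(B, D) → towers=[A/E/C; F; H/G/D] holding=B
         pickup(F) → towers=[A/E/C; H/G/D/B] holding=F
     unstack(C, E) → towers=[A/E; F; H/G/D/B] holding=C  ← match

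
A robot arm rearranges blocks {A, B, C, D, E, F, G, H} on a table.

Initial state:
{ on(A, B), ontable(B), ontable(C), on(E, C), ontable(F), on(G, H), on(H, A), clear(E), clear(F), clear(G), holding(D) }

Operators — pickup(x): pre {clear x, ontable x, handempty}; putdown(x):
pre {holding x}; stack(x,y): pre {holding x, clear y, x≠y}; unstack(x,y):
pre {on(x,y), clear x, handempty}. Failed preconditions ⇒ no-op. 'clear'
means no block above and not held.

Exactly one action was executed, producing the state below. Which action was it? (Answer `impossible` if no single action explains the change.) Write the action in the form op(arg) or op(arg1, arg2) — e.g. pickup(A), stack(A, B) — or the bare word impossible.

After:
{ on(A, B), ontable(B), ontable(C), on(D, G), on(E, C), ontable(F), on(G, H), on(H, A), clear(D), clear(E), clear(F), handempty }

target: towers=[B/A/H/G/D; C/E; F] holding=-
        putdown(D) → towers=[B/A/H/G; C/E; D; F] holding=-
       stack(D, G) → towers=[B/A/H/G/D; C/E; F] holding=-  ← match
       stack(D, E) → towers=[B/A/H/G; C/E/D; F] holding=-
       stack(D, F) → towers=[B/A/H/G; C/E; F/D] holding=-

stack(D, G)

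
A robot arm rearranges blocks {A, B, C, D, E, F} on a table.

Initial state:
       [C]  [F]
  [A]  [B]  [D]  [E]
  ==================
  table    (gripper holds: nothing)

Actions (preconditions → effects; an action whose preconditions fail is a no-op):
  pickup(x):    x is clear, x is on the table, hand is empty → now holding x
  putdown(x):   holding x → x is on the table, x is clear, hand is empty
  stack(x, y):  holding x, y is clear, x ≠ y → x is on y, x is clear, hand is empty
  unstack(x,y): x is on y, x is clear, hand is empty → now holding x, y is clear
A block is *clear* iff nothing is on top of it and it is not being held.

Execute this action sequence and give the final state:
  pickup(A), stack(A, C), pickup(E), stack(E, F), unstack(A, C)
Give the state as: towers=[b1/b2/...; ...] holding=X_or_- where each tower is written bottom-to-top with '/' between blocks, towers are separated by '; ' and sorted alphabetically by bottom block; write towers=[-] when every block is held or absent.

towers=[B/C; D/F/E] holding=A

step 1 (pickup(A)): towers=[B/C; D/F; E] holding=A
step 2 (stack(A, C)): towers=[B/C/A; D/F; E] holding=-
step 3 (pickup(E)): towers=[B/C/A; D/F] holding=E
step 4 (stack(E, F)): towers=[B/C/A; D/F/E] holding=-
step 5 (unstack(A, C)): towers=[B/C; D/F/E] holding=A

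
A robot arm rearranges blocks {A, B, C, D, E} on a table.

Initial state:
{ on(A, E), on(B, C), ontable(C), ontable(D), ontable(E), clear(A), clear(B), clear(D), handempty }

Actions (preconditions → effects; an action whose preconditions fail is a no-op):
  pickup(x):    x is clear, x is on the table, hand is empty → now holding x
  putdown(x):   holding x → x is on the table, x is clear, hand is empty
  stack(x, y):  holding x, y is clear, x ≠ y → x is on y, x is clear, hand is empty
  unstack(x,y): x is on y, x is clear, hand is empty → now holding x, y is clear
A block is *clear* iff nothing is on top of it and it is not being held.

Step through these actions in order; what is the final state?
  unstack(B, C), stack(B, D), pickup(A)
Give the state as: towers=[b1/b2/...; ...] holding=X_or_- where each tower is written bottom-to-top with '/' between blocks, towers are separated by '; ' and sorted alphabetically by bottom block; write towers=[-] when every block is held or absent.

towers=[C; D/B; E/A] holding=-

step 1 (unstack(B, C)): towers=[C; D; E/A] holding=B
step 2 (stack(B, D)): towers=[C; D/B; E/A] holding=-
step 3 (pickup(A)) [no-op]: towers=[C; D/B; E/A] holding=-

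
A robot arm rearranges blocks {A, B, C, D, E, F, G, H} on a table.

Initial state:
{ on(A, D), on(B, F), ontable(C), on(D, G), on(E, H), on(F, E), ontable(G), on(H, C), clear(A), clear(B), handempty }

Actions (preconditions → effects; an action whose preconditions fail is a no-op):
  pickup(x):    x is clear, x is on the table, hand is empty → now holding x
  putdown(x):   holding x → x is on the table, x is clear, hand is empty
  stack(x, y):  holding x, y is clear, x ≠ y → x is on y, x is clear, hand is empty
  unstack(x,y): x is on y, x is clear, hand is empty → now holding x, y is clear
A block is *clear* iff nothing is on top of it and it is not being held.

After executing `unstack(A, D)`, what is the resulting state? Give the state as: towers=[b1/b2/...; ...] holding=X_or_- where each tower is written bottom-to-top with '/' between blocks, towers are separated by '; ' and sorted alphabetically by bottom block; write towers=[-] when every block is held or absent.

towers=[C/H/E/F/B; G/D] holding=A

before: towers=[C/H/E/F/B; G/D/A] holding=-
pre[unstack(A, D)]: on(A,D) ✓, clear(A) ✓, handempty ✓
all met → apply unstack(A, D)
after:  towers=[C/H/E/F/B; G/D] holding=A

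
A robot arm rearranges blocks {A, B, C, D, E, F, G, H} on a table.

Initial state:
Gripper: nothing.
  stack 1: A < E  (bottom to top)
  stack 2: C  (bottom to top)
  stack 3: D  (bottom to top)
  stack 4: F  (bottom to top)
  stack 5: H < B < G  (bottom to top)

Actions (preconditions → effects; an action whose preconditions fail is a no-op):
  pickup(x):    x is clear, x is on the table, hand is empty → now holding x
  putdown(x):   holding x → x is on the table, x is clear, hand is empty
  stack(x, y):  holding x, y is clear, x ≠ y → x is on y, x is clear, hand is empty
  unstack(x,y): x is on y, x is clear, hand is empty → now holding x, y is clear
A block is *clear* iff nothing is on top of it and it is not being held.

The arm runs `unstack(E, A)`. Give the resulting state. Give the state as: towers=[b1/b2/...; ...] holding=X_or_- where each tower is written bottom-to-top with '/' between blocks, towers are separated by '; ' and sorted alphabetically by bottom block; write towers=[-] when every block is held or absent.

before: towers=[A/E; C; D; F; H/B/G] holding=-
pre[unstack(E, A)]: on(E,A) yes, clear(E) yes, handempty yes
all met → apply unstack(E, A)
after:  towers=[A; C; D; F; H/B/G] holding=E

towers=[A; C; D; F; H/B/G] holding=E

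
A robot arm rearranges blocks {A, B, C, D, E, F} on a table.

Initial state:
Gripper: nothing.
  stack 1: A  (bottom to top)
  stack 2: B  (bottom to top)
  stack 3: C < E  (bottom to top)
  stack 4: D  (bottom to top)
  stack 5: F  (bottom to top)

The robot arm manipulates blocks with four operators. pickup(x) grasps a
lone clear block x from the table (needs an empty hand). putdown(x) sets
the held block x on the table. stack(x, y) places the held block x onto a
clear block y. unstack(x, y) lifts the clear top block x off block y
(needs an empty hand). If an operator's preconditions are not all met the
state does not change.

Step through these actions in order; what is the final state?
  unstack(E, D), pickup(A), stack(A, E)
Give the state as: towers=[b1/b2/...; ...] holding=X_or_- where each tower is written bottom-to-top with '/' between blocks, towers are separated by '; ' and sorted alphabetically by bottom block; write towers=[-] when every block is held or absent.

towers=[B; C/E/A; D; F] holding=-

step 1 (unstack(E, D)) [no-op]: towers=[A; B; C/E; D; F] holding=-
step 2 (pickup(A)): towers=[B; C/E; D; F] holding=A
step 3 (stack(A, E)): towers=[B; C/E/A; D; F] holding=-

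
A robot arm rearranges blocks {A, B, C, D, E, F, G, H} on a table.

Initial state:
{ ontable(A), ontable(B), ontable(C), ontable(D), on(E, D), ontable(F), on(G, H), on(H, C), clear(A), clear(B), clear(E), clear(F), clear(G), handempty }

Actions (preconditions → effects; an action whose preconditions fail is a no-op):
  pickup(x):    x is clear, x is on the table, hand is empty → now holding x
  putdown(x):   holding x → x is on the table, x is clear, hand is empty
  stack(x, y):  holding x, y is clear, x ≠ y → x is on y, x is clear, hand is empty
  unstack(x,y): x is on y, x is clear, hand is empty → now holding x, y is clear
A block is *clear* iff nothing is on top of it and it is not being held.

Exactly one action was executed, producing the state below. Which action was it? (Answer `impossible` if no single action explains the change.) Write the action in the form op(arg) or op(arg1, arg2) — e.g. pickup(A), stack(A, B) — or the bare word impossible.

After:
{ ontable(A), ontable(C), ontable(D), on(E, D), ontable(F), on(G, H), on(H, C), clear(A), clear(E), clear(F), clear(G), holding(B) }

pickup(B)

target: towers=[A; C/H/G; D/E; F] holding=B
     unstack(G, H) → towers=[A; B; C/H; D/E; F] holding=G
         pickup(A) → towers=[B; C/H/G; D/E; F] holding=A
     unstack(E, D) → towers=[A; B; C/H/G; D; F] holding=E
         pickup(B) → towers=[A; C/H/G; D/E; F] holding=B  ← match
         pickup(F) → towers=[A; B; C/H/G; D/E] holding=F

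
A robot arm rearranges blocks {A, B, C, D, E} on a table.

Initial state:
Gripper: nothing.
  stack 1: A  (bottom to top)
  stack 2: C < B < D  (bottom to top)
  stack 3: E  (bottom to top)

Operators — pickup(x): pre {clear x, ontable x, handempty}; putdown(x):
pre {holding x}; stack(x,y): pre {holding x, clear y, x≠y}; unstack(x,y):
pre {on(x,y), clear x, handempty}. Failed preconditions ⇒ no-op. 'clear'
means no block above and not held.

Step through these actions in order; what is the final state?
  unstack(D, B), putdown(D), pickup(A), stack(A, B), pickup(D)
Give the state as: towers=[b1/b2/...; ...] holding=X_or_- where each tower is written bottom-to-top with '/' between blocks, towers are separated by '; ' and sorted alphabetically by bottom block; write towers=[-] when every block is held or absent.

towers=[C/B/A; E] holding=D

step 1 (unstack(D, B)): towers=[A; C/B; E] holding=D
step 2 (putdown(D)): towers=[A; C/B; D; E] holding=-
step 3 (pickup(A)): towers=[C/B; D; E] holding=A
step 4 (stack(A, B)): towers=[C/B/A; D; E] holding=-
step 5 (pickup(D)): towers=[C/B/A; E] holding=D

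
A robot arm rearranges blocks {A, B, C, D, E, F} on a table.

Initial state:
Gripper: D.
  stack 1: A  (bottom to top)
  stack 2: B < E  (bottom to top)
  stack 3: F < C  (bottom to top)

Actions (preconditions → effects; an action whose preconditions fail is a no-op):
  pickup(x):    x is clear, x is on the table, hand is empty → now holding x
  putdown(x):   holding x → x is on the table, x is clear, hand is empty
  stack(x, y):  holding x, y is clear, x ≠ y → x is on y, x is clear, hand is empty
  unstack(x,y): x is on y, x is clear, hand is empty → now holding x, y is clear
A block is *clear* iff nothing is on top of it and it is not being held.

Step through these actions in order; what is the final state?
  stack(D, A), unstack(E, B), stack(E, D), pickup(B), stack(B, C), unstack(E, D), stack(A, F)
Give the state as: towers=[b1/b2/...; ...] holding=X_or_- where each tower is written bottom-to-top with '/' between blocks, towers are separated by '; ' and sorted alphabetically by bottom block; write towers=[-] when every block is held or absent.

towers=[A/D; F/C/B] holding=E

step 1 (stack(D, A)): towers=[A/D; B/E; F/C] holding=-
step 2 (unstack(E, B)): towers=[A/D; B; F/C] holding=E
step 3 (stack(E, D)): towers=[A/D/E; B; F/C] holding=-
step 4 (pickup(B)): towers=[A/D/E; F/C] holding=B
step 5 (stack(B, C)): towers=[A/D/E; F/C/B] holding=-
step 6 (unstack(E, D)): towers=[A/D; F/C/B] holding=E
step 7 (stack(A, F)) [no-op]: towers=[A/D; F/C/B] holding=E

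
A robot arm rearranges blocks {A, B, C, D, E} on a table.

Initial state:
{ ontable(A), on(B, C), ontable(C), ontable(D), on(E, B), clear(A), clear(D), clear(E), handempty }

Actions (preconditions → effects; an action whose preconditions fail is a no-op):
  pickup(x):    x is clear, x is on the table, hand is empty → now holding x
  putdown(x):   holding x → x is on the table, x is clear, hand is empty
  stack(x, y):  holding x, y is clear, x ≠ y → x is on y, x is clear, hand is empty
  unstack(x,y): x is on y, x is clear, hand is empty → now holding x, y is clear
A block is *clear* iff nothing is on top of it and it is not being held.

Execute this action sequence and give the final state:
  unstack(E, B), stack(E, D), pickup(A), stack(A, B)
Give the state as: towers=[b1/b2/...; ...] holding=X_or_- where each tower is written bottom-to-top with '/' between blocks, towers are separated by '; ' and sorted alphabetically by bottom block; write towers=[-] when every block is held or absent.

step 1 (unstack(E, B)): towers=[A; C/B; D] holding=E
step 2 (stack(E, D)): towers=[A; C/B; D/E] holding=-
step 3 (pickup(A)): towers=[C/B; D/E] holding=A
step 4 (stack(A, B)): towers=[C/B/A; D/E] holding=-

towers=[C/B/A; D/E] holding=-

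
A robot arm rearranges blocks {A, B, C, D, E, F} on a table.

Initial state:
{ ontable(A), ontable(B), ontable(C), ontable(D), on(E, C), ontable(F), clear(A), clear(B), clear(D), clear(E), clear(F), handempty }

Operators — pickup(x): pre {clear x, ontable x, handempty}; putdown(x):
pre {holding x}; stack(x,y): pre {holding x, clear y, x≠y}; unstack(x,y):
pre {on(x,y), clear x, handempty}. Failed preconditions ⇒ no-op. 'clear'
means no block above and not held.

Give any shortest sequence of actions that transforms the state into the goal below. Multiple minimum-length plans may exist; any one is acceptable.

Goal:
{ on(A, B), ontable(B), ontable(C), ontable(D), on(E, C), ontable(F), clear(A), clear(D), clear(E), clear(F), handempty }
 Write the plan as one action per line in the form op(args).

pickup(A)
stack(A, B)

step 1 (pickup(A)): towers=[B; C/E; D; F] holding=A
step 2 (stack(A, B)): towers=[B/A; C/E; D; F] holding=-
goal check: towers=[B/A; C/E; D; F] holding=- — reached (length 2, optimal by BFS)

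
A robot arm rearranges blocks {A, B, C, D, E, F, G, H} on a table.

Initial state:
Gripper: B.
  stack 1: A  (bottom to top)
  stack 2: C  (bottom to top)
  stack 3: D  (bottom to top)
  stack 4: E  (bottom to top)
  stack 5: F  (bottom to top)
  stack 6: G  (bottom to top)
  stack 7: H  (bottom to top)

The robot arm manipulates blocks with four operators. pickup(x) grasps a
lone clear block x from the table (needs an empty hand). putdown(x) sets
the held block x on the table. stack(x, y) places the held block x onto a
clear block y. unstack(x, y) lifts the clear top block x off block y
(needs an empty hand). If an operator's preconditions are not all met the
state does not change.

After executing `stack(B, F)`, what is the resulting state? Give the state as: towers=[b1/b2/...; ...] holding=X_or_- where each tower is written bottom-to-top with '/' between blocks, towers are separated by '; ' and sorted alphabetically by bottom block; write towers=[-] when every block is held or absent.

towers=[A; C; D; E; F/B; G; H] holding=-

before: towers=[A; C; D; E; F; G; H] holding=B
pre[stack(B, F)]: holding(B) yes, clear(F) yes, B≠F yes
all met → apply stack(B, F)
after:  towers=[A; C; D; E; F/B; G; H] holding=-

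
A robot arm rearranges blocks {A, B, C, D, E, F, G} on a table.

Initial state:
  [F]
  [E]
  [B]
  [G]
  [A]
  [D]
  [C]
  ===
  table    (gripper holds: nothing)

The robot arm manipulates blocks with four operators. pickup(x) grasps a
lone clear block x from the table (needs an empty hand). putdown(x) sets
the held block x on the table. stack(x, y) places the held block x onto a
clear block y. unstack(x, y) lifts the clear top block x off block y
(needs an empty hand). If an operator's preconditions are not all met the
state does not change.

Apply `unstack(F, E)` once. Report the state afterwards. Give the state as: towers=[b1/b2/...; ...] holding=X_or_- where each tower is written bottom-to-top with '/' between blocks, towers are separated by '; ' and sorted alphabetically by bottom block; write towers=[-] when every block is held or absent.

before: towers=[C/D/A/G/B/E/F] holding=-
pre[unstack(F, E)]: on(F,E) ok, clear(F) ok, handempty ok
all met → apply unstack(F, E)
after:  towers=[C/D/A/G/B/E] holding=F

towers=[C/D/A/G/B/E] holding=F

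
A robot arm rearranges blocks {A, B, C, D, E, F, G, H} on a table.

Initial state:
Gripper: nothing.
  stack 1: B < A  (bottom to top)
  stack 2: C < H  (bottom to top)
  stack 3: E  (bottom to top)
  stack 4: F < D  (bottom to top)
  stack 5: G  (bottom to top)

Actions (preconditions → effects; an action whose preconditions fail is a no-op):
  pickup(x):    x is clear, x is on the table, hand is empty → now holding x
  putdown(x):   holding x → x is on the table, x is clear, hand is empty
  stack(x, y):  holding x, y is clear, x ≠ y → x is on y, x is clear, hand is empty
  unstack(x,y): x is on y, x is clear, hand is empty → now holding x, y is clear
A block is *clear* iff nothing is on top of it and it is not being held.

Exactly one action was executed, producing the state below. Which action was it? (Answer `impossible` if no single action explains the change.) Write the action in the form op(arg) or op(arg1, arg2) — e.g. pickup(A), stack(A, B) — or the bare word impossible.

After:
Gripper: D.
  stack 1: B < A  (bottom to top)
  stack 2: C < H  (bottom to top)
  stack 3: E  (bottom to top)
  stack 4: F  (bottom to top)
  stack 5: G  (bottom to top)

target: towers=[B/A; C/H; E; F; G] holding=D
         pickup(G) → towers=[B/A; C/H; E; F/D] holding=G
     unstack(A, B) → towers=[B; C/H; E; F/D; G] holding=A
         pickup(E) → towers=[B/A; C/H; F/D; G] holding=E
     unstack(H, C) → towers=[B/A; C; E; F/D; G] holding=H
     unstack(D, F) → towers=[B/A; C/H; E; F; G] holding=D  ← match

unstack(D, F)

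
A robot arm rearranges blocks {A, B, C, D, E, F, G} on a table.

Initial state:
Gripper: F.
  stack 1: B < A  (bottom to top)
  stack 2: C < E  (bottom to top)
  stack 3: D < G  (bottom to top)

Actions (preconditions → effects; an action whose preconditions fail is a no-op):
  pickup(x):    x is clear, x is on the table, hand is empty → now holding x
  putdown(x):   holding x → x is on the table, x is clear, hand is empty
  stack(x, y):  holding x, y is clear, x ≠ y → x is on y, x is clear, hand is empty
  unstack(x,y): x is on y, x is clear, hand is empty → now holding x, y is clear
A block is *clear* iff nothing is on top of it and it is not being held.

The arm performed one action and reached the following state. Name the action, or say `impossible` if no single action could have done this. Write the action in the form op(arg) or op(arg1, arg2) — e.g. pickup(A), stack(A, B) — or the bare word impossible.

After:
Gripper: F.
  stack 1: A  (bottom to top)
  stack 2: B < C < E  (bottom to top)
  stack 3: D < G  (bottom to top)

target: towers=[A; B/C/E; D/G] holding=F
        putdown(F) → towers=[B/A; C/E; D/G; F] holding=-
       stack(F, G) → towers=[B/A; C/E; D/G/F] holding=-
       stack(F, A) → towers=[B/A/F; C/E; D/G] holding=-
       stack(F, E) → towers=[B/A; C/E/F; D/G] holding=-
none of the 4 applicable actions match → impossible

impossible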